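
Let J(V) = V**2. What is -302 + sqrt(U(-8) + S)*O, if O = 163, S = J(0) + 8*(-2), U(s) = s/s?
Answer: -302 + 163*I*sqrt(15) ≈ -302.0 + 631.3*I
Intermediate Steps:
U(s) = 1
S = -16 (S = 0**2 + 8*(-2) = 0 - 16 = -16)
-302 + sqrt(U(-8) + S)*O = -302 + sqrt(1 - 16)*163 = -302 + sqrt(-15)*163 = -302 + (I*sqrt(15))*163 = -302 + 163*I*sqrt(15)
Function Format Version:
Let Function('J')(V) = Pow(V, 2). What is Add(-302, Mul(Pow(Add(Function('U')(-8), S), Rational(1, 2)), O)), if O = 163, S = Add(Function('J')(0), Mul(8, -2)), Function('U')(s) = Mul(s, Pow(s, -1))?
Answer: Add(-302, Mul(163, I, Pow(15, Rational(1, 2)))) ≈ Add(-302.00, Mul(631.30, I))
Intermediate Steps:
Function('U')(s) = 1
S = -16 (S = Add(Pow(0, 2), Mul(8, -2)) = Add(0, -16) = -16)
Add(-302, Mul(Pow(Add(Function('U')(-8), S), Rational(1, 2)), O)) = Add(-302, Mul(Pow(Add(1, -16), Rational(1, 2)), 163)) = Add(-302, Mul(Pow(-15, Rational(1, 2)), 163)) = Add(-302, Mul(Mul(I, Pow(15, Rational(1, 2))), 163)) = Add(-302, Mul(163, I, Pow(15, Rational(1, 2))))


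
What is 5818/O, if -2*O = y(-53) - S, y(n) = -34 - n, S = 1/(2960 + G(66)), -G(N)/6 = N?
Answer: -29834704/48715 ≈ -612.43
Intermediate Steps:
G(N) = -6*N
S = 1/2564 (S = 1/(2960 - 6*66) = 1/(2960 - 396) = 1/2564 ≈ 0.00039002)
O = -48715/5128 (O = -((-34 - 1*(-53)) - 1*1/2564)/2 = -((-34 + 53) - 1/2564)/2 = -(19 - 1/2564)/2 = -½*48715/2564 = -48715/5128 ≈ -9.4998)
5818/O = 5818/(-48715/5128) = 5818*(-5128/48715) = -29834704/48715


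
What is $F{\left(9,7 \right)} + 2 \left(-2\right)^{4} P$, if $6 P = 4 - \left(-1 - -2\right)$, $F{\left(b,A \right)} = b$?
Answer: $25$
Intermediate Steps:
$P = \frac{1}{2}$ ($P = \frac{4 - \left(-1 - -2\right)}{6} = \frac{4 - \left(-1 + 2\right)}{6} = \frac{4 - 1}{6} = \frac{1}{6} \cdot 3 = \frac{1}{2} \approx 0.5$)
$F{\left(9,7 \right)} + 2 \left(-2\right)^{4} P = 9 + 2 \left(-2\right)^{4} \cdot \frac{1}{2} = 9 + 2 \cdot 16 \cdot \frac{1}{2} = 9 + 32 \cdot \frac{1}{2} = 9 + 16 = 25$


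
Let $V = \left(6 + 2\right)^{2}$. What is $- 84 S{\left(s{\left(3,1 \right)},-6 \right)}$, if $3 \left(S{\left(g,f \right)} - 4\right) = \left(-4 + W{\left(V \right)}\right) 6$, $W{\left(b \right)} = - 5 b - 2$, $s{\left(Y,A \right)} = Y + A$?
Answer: $54432$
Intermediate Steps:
$V = 64$ ($V = 8^{2} = 64$)
$s{\left(Y,A \right)} = A + Y$
$W{\left(b \right)} = -2 - 5 b$
$S{\left(g,f \right)} = -648$ ($S{\left(g,f \right)} = 4 + \frac{\left(-4 - 322\right) 6}{3} = 4 + \frac{\left(-326\right) 6}{3} = 4 + \frac{1}{3} \left(-1956\right) = 4 - 652 = -648$)
$- 84 S{\left(s{\left(3,1 \right)},-6 \right)} = \left(-84\right) \left(-648\right) = 54432$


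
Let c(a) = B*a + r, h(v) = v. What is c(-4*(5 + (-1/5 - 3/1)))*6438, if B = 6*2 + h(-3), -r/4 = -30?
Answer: 1776888/5 ≈ 3.5538e+5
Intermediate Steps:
r = 120 (r = -4*(-30) = 120)
B = 9 (B = 6*2 - 3 = 12 - 3 = 9)
c(a) = 120 + 9*a (c(a) = 9*a + 120 = 120 + 9*a)
c(-4*(5 + (-1/5 - 3/1)))*6438 = (120 + 9*(-4*(5 + (-1/5 - 3/1))))*6438 = (120 + 9*(-4*(5 + (-1*⅕ - 3*1))))*6438 = (120 + 9*(-4*(5 + (-⅕ - 3))))*6438 = (120 + 9*(-4*(5 - 16/5)))*6438 = (120 + 9*(-4*9/5))*6438 = (120 + 9*(-36/5))*6438 = (120 - 324/5)*6438 = (276/5)*6438 = 1776888/5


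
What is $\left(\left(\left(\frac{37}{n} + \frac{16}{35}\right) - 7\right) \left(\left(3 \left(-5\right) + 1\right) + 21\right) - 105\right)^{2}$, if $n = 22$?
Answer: $\frac{233875849}{12100} \approx 19329.0$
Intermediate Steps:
$\left(\left(\left(\frac{37}{n} + \frac{16}{35}\right) - 7\right) \left(\left(3 \left(-5\right) + 1\right) + 21\right) - 105\right)^{2} = \left(\left(\left(\frac{37}{22} + \frac{16}{35}\right) - 7\right) \left(\left(3 \left(-5\right) + 1\right) + 21\right) - 105\right)^{2} = \left(\left(\left(37 \cdot \frac{1}{22} + 16 \cdot \frac{1}{35}\right) - 7\right) \left(\left(-15 + 1\right) + 21\right) - 105\right)^{2} = \left(\left(\left(\frac{37}{22} + \frac{16}{35}\right) - 7\right) \left(-14 + 21\right) - 105\right)^{2} = \left(\left(\frac{1647}{770} - 7\right) 7 - 105\right)^{2} = \left(\left(- \frac{3743}{770}\right) 7 - 105\right)^{2} = \left(- \frac{3743}{110} - 105\right)^{2} = \left(- \frac{15293}{110}\right)^{2} = \frac{233875849}{12100}$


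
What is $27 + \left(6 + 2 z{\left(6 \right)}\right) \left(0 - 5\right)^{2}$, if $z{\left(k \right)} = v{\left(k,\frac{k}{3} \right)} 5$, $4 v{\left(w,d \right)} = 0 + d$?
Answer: $302$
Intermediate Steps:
$v{\left(w,d \right)} = \frac{d}{4}$ ($v{\left(w,d \right)} = \frac{0 + d}{4} = \frac{d}{4}$)
$z{\left(k \right)} = \frac{5 k}{12}$ ($z{\left(k \right)} = \frac{k \frac{1}{3}}{4} \cdot 5 = \frac{\frac{1}{3} k}{4} \cdot 5 = \frac{k}{12} \cdot 5 = \frac{5 k}{12}$)
$27 + \left(6 + 2 z{\left(6 \right)}\right) \left(0 - 5\right)^{2} = 27 + \left(6 + 2 \cdot \frac{5}{12} \cdot 6\right) \left(0 - 5\right)^{2} = 27 + \left(6 + 2 \cdot \frac{5}{2}\right) \left(-5\right)^{2} = 27 + \left(6 + 5\right) 25 = 27 + 11 \cdot 25 = 27 + 275 = 302$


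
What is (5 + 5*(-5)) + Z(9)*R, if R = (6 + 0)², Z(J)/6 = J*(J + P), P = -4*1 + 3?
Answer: 15532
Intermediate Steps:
P = -1 (P = -4 + 3 = -1)
Z(J) = 6*J*(-1 + J) (Z(J) = 6*(J*(J - 1)) = 6*(J*(-1 + J)) = 6*J*(-1 + J))
R = 36 (R = 6² = 36)
(5 + 5*(-5)) + Z(9)*R = (5 + 5*(-5)) + (6*9*(-1 + 9))*36 = (5 - 25) + (6*9*8)*36 = -20 + 432*36 = -20 + 15552 = 15532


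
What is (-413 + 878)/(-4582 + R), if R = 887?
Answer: -93/739 ≈ -0.12585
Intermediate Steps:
(-413 + 878)/(-4582 + R) = (-413 + 878)/(-4582 + 887) = 465/(-3695) = 465*(-1/3695) = -93/739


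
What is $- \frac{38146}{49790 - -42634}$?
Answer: $- \frac{19073}{46212} \approx -0.41273$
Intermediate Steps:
$- \frac{38146}{49790 - -42634} = - \frac{38146}{49790 + 42634} = - \frac{38146}{92424} = \left(-38146\right) \frac{1}{92424} = - \frac{19073}{46212}$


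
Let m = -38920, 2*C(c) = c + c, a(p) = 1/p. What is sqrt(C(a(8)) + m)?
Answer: I*sqrt(622718)/4 ≈ 197.28*I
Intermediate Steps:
C(c) = c (C(c) = (c + c)/2 = (2*c)/2 = c)
sqrt(C(a(8)) + m) = sqrt(1/8 - 38920) = sqrt(-311359/8) = I*sqrt(622718)/4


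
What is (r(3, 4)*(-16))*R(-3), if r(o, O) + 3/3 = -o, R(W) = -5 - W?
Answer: -128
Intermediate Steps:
r(o, O) = -1 - o
(r(3, 4)*(-16))*R(-3) = ((-1 - 1*3)*(-16))*(-5 - 1*(-3)) = ((-1 - 3)*(-16))*(-5 + 3) = -4*(-16)*(-2) = 64*(-2) = -128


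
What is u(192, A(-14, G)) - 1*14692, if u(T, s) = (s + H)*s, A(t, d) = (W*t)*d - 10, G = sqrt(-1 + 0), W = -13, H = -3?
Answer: -47686 - 4186*I ≈ -47686.0 - 4186.0*I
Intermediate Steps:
G = I (G = sqrt(-1) = I ≈ 1.0*I)
A(t, d) = -10 - 13*d*t (A(t, d) = (-13*t)*d - 10 = -13*d*t - 10 = -10 - 13*d*t)
u(T, s) = s*(-3 + s) (u(T, s) = (s - 3)*s = (-3 + s)*s = s*(-3 + s))
u(192, A(-14, G)) - 1*14692 = (-10 - 13*I*(-14))*(-3 + (-10 - 13*I*(-14))) - 1*14692 = (-10 + 182*I)*(-3 + (-10 + 182*I)) - 14692 = (-10 + 182*I)*(-13 + 182*I) - 14692 = (-13 + 182*I)*(-10 + 182*I) - 14692 = -14692 + (-13 + 182*I)*(-10 + 182*I)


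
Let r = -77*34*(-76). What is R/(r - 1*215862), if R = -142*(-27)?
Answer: -1917/8447 ≈ -0.22694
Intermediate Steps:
R = 3834
r = 198968 (r = -2618*(-76) = 198968)
R/(r - 1*215862) = 3834/(198968 - 1*215862) = 3834/(198968 - 215862) = 3834/(-16894) = 3834*(-1/16894) = -1917/8447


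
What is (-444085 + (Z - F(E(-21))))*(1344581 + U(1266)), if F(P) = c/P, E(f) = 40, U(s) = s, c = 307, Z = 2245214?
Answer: 96961349275491/40 ≈ 2.4240e+12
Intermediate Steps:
F(P) = 307/P
(-444085 + (Z - F(E(-21))))*(1344581 + U(1266)) = (-444085 + (2245214 - 307/40))*(1344581 + 1266) = (-444085 + (2245214 - 307/40))*1345847 = (-444085 + 89808253/40)*1345847 = (72044853/40)*1345847 = 96961349275491/40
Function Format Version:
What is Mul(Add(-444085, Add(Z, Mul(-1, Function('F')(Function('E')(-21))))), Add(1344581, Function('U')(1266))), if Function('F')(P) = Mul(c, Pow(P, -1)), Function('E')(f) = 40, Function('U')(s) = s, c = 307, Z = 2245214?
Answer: Rational(96961349275491, 40) ≈ 2.4240e+12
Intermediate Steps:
Function('F')(P) = Mul(307, Pow(P, -1))
Mul(Add(-444085, Add(Z, Mul(-1, Function('F')(Function('E')(-21))))), Add(1344581, Function('U')(1266))) = Mul(Add(-444085, Add(2245214, Mul(-1, Mul(307, Pow(40, -1))))), Add(1344581, 1266)) = Mul(Add(-444085, Add(2245214, Mul(-1, Mul(307, Rational(1, 40))))), 1345847) = Mul(Add(-444085, Add(2245214, Mul(-1, Rational(307, 40)))), 1345847) = Mul(Add(-444085, Add(2245214, Rational(-307, 40))), 1345847) = Mul(Add(-444085, Rational(89808253, 40)), 1345847) = Mul(Rational(72044853, 40), 1345847) = Rational(96961349275491, 40)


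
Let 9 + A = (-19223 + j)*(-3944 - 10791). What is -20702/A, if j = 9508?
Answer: -10351/71575258 ≈ -0.00014462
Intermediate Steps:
A = 143150516 (A = -9 + (-19223 + 9508)*(-3944 - 10791) = -9 - 9715*(-14735) = -9 + 143150525 = 143150516)
-20702/A = -20702/143150516 = -20702*1/143150516 = -10351/71575258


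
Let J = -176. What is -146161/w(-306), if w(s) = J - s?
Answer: -146161/130 ≈ -1124.3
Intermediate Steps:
w(s) = -176 - s
-146161/w(-306) = -146161/(-176 - 1*(-306)) = -146161/(-176 + 306) = -146161/130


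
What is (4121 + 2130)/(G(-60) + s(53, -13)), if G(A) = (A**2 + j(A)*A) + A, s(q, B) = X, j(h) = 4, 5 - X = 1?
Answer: 893/472 ≈ 1.8919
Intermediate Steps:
X = 4 (X = 5 - 1*1 = 5 - 1 = 4)
s(q, B) = 4
G(A) = A**2 + 5*A (G(A) = (A**2 + 4*A) + A = A**2 + 5*A)
(4121 + 2130)/(G(-60) + s(53, -13)) = (4121 + 2130)/(-60*(5 - 60) + 4) = 6251/(-60*(-55) + 4) = 6251/(3300 + 4) = 6251/3304 = 6251*(1/3304) = 893/472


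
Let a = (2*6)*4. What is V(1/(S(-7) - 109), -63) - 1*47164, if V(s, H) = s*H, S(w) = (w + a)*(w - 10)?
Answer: -38014121/806 ≈ -47164.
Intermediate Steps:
a = 48 (a = 12*4 = 48)
S(w) = (-10 + w)*(48 + w) (S(w) = (w + 48)*(w - 10) = (48 + w)*(-10 + w) = (-10 + w)*(48 + w))
V(s, H) = H*s
V(1/(S(-7) - 109), -63) - 1*47164 = -63/((-480 + (-7)² + 38*(-7)) - 109) - 1*47164 = -63/((-480 + 49 - 266) - 109) - 47164 = -63/(-697 - 109) - 47164 = -63/(-806) - 47164 = -63*(-1/806) - 47164 = 63/806 - 47164 = -38014121/806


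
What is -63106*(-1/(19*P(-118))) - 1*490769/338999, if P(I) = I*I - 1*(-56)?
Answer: -54482595443/45022457190 ≈ -1.2101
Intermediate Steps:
P(I) = 56 + I² (P(I) = I² + 56 = 56 + I²)
-63106*(-1/(19*P(-118))) - 1*490769/338999 = -63106*(-1/(19*(56 + (-118)²))) - 1*490769/338999 = -63106*(-1/(19*(56 + 13924))) - 490769*1/338999 = -63106/((-19*13980)) - 490769/338999 = -63106/(-265620) - 490769/338999 = -63106*(-1/265620) - 490769/338999 = 31553/132810 - 490769/338999 = -54482595443/45022457190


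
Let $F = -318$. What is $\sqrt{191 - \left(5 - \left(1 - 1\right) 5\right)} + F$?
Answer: $-318 + \sqrt{186} \approx -304.36$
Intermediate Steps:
$\sqrt{191 - \left(5 - \left(1 - 1\right) 5\right)} + F = \sqrt{191 - \left(5 - \left(1 - 1\right) 5\right)} - 318 = \sqrt{191 + \left(-5 + 0 \cdot 5\right)} - 318 = \sqrt{191 + \left(-5 + 0\right)} - 318 = \sqrt{191 - 5} - 318 = \sqrt{186} - 318 = -318 + \sqrt{186}$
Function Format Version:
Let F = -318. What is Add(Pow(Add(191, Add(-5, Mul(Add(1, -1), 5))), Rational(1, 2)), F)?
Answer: Add(-318, Pow(186, Rational(1, 2))) ≈ -304.36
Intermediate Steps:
Add(Pow(Add(191, Add(-5, Mul(Add(1, -1), 5))), Rational(1, 2)), F) = Add(Pow(Add(191, Add(-5, Mul(Add(1, -1), 5))), Rational(1, 2)), -318) = Add(Pow(Add(191, Add(-5, Mul(0, 5))), Rational(1, 2)), -318) = Add(Pow(Add(191, Add(-5, 0)), Rational(1, 2)), -318) = Add(Pow(Add(191, -5), Rational(1, 2)), -318) = Add(Pow(186, Rational(1, 2)), -318) = Add(-318, Pow(186, Rational(1, 2)))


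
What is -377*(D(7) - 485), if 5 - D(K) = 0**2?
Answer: 180960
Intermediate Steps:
D(K) = 5 (D(K) = 5 - 1*0**2 = 5 - 1*0 = 5 + 0 = 5)
-377*(D(7) - 485) = -377*(5 - 485) = -377*(-480) = 180960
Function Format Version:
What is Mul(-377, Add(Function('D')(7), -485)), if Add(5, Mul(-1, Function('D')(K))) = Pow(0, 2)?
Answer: 180960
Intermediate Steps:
Function('D')(K) = 5 (Function('D')(K) = Add(5, Mul(-1, Pow(0, 2))) = Add(5, Mul(-1, 0)) = Add(5, 0) = 5)
Mul(-377, Add(Function('D')(7), -485)) = Mul(-377, Add(5, -485)) = Mul(-377, -480) = 180960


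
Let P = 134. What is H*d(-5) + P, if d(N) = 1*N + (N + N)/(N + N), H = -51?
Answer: 338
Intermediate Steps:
d(N) = 1 + N (d(N) = N + (2*N)/((2*N)) = N + (2*N)*(1/(2*N)) = N + 1 = 1 + N)
H*d(-5) + P = -51*(1 - 5) + 134 = -51*(-4) + 134 = 204 + 134 = 338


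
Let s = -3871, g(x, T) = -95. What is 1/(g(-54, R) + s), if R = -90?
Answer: -1/3966 ≈ -0.00025214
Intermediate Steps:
1/(g(-54, R) + s) = 1/(-95 - 3871) = 1/(-3966) = -1/3966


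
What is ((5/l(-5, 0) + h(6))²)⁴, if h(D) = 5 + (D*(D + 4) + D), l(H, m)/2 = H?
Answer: 156225851787813921/256 ≈ 6.1026e+14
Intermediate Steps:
l(H, m) = 2*H
h(D) = 5 + D + D*(4 + D) (h(D) = 5 + (D*(4 + D) + D) = 5 + (D + D*(4 + D)) = 5 + D + D*(4 + D))
((5/l(-5, 0) + h(6))²)⁴ = ((5/((2*(-5))) + (5 + 6² + 5*6))²)⁴ = ((5/(-10) + (5 + 36 + 30))²)⁴ = ((5*(-⅒) + 71)²)⁴ = ((-½ + 71)²)⁴ = ((141/2)²)⁴ = (19881/4)⁴ = 156225851787813921/256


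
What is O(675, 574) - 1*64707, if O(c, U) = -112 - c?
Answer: -65494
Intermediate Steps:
O(675, 574) - 1*64707 = (-112 - 1*675) - 1*64707 = (-112 - 675) - 64707 = -787 - 64707 = -65494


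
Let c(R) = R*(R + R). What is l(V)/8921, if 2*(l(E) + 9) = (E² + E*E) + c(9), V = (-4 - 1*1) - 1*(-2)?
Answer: 81/8921 ≈ 0.0090797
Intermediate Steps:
V = -3 (V = (-4 - 1) + 2 = -5 + 2 = -3)
c(R) = 2*R² (c(R) = R*(2*R) = 2*R²)
l(E) = 72 + E² (l(E) = -9 + ((E² + E*E) + 2*9²)/2 = -9 + ((E² + E²) + 2*81)/2 = -9 + (2*E² + 162)/2 = -9 + (162 + 2*E²)/2 = -9 + (81 + E²) = 72 + E²)
l(V)/8921 = (72 + (-3)²)/8921 = (72 + 9)*(1/8921) = 81*(1/8921) = 81/8921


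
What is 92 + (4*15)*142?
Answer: 8612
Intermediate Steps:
92 + (4*15)*142 = 92 + 60*142 = 92 + 8520 = 8612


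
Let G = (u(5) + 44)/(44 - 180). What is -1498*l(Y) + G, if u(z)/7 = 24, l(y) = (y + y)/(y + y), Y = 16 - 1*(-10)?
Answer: -50985/34 ≈ -1499.6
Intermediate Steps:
Y = 26 (Y = 16 + 10 = 26)
l(y) = 1 (l(y) = (2*y)/((2*y)) = (2*y)*(1/(2*y)) = 1)
u(z) = 168 (u(z) = 7*24 = 168)
G = -53/34 (G = (168 + 44)/(44 - 180) = 212/(-136) = 212*(-1/136) = -53/34 ≈ -1.5588)
-1498*l(Y) + G = -1498*1 - 53/34 = -1498 - 53/34 = -50985/34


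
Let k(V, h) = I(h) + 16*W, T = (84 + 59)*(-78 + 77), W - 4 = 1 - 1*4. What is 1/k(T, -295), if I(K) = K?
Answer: -1/279 ≈ -0.0035842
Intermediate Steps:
W = 1 (W = 4 + (1 - 1*4) = 4 + (1 - 4) = 4 - 3 = 1)
T = -143 (T = 143*(-1) = -143)
k(V, h) = 16 + h (k(V, h) = h + 16*1 = h + 16 = 16 + h)
1/k(T, -295) = 1/(16 - 295) = 1/(-279) = -1/279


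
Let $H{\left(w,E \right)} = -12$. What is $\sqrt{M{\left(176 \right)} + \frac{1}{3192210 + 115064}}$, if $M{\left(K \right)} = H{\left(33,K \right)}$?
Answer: $\frac{i \sqrt{131256732425638}}{3307274} \approx 3.4641 i$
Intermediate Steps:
$M{\left(K \right)} = -12$
$\sqrt{M{\left(176 \right)} + \frac{1}{3192210 + 115064}} = \sqrt{-12 + \frac{1}{3192210 + 115064}} = \sqrt{-12 + \frac{1}{3307274}} = \sqrt{- \frac{39687287}{3307274}} = \frac{i \sqrt{131256732425638}}{3307274}$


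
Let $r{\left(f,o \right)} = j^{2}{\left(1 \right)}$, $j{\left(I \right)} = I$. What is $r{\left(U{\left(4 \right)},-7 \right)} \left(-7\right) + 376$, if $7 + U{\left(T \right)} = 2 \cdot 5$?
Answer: $369$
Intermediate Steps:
$U{\left(T \right)} = 3$ ($U{\left(T \right)} = -7 + 2 \cdot 5 = -7 + 10 = 3$)
$r{\left(f,o \right)} = 1$ ($r{\left(f,o \right)} = 1^{2} = 1$)
$r{\left(U{\left(4 \right)},-7 \right)} \left(-7\right) + 376 = 1 \left(-7\right) + 376 = -7 + 376 = 369$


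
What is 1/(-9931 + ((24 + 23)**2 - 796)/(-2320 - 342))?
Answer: -2662/26437735 ≈ -0.00010069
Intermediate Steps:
1/(-9931 + ((24 + 23)**2 - 796)/(-2320 - 342)) = 1/(-9931 + (47**2 - 796)/(-2662)) = 1/(-9931 + (2209 - 796)*(-1/2662)) = 1/(-9931 + 1413*(-1/2662)) = 1/(-9931 - 1413/2662) = 1/(-26437735/2662) = -2662/26437735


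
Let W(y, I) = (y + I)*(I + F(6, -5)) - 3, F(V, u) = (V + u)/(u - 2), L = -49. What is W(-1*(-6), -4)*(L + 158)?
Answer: -8611/7 ≈ -1230.1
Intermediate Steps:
F(V, u) = (V + u)/(-2 + u)
W(y, I) = -3 + (-⅐ + I)*(I + y) (W(y, I) = (y + I)*(I + (6 - 5)/(-2 - 5)) - 3 = (I + y)*(I + 1/(-7)) - 3 = (I + y)*(I - ⅐*1) - 3 = (I + y)*(I - ⅐) - 3 = (I + y)*(-⅐ + I) - 3 = (-⅐ + I)*(I + y) - 3 = -3 + (-⅐ + I)*(I + y))
W(-1*(-6), -4)*(L + 158) = (-3 + (-4)² - ⅐*(-4) - (-1)*(-6)/7 - (-4)*(-6))*(-49 + 158) = (-3 + 16 + 4/7 - ⅐*6 - 4*6)*109 = (-3 + 16 + 4/7 - 6/7 - 24)*109 = -79/7*109 = -8611/7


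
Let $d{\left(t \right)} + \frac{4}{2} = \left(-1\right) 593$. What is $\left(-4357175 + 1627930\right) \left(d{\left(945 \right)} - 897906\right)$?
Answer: $2452229361745$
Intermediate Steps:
$d{\left(t \right)} = -595$ ($d{\left(t \right)} = -2 - 593 = -595$)
$\left(-4357175 + 1627930\right) \left(d{\left(945 \right)} - 897906\right) = \left(-4357175 + 1627930\right) \left(-595 - 897906\right) = \left(-2729245\right) \left(-898501\right) = 2452229361745$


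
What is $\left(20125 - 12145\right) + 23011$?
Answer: $30991$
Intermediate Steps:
$\left(20125 - 12145\right) + 23011 = 7980 + 23011 = 30991$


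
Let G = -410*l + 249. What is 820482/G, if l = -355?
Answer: 820482/145799 ≈ 5.6275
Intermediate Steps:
G = 145799 (G = -410*(-355) + 249 = 145550 + 249 = 145799)
820482/G = 820482/145799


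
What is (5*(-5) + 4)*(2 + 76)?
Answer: -1638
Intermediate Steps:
(5*(-5) + 4)*(2 + 76) = (-25 + 4)*78 = -21*78 = -1638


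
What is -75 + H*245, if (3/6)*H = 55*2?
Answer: 53825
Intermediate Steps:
H = 220 (H = 2*(55*2) = 2*110 = 220)
-75 + H*245 = -75 + 220*245 = -75 + 53900 = 53825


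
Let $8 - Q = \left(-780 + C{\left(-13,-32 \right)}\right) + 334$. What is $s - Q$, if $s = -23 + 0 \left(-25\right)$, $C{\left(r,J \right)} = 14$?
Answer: $-463$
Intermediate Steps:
$Q = 440$ ($Q = 8 - \left(\left(-780 + 14\right) + 334\right) = 8 - \left(-766 + 334\right) = 8 - -432 = 8 + 432 = 440$)
$s = -23$ ($s = -23 + 0 = -23$)
$s - Q = -23 - 440 = -463$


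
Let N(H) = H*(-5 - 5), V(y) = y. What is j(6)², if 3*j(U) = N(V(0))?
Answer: 0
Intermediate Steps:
N(H) = -10*H (N(H) = H*(-10) = -10*H)
j(U) = 0 (j(U) = (-10*0)/3 = (⅓)*0 = 0)
j(6)² = 0² = 0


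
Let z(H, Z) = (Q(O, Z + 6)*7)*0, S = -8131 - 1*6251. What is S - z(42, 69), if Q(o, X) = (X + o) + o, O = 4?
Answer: -14382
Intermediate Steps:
S = -14382 (S = -8131 - 6251 = -14382)
Q(o, X) = X + 2*o
z(H, Z) = 0 (z(H, Z) = (((Z + 6) + 2*4)*7)*0 = (((6 + Z) + 8)*7)*0 = ((14 + Z)*7)*0 = (98 + 7*Z)*0 = 0)
S - z(42, 69) = -14382 - 1*0 = -14382 + 0 = -14382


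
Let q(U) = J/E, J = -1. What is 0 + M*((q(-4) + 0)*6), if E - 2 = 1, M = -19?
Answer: 38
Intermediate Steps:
E = 3 (E = 2 + 1 = 3)
q(U) = -1/3
0 + M*((q(-4) + 0)*6) = 0 - 19*(-1/3 + 0)*6 = 0 - (-19)*6/3 = 0 - 19*(-2) = 0 + 38 = 38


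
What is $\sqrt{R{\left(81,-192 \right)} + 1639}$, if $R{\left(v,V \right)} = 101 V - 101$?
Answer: $i \sqrt{17854} \approx 133.62 i$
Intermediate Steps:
$R{\left(v,V \right)} = -101 + 101 V$
$\sqrt{R{\left(81,-192 \right)} + 1639} = \sqrt{\left(-101 + 101 \left(-192\right)\right) + 1639} = \sqrt{\left(-101 - 19392\right) + 1639} = \sqrt{-19493 + 1639} = \sqrt{-17854} = i \sqrt{17854}$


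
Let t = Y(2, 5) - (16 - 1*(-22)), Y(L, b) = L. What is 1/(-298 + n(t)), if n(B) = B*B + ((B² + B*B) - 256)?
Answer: 1/3334 ≈ 0.00029994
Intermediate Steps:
t = -36 (t = 2 - (16 - 1*(-22)) = 2 - (16 + 22) = 2 - 1*38 = 2 - 38 = -36)
n(B) = -256 + 3*B² (n(B) = B² + ((B² + B²) - 256) = B² + (2*B² - 256) = B² + (-256 + 2*B²) = -256 + 3*B²)
1/(-298 + n(t)) = 1/(-298 + (-256 + 3*(-36)²)) = 1/(-298 + (-256 + 3*1296)) = 1/(-298 + (-256 + 3888)) = 1/(-298 + 3632) = 1/3334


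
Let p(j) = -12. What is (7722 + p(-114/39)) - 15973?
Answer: -8263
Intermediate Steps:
(7722 + p(-114/39)) - 15973 = (7722 - 12) - 15973 = 7710 - 15973 = -8263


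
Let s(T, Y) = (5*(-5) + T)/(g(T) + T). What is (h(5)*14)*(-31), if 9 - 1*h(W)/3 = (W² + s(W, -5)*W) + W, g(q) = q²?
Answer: 23002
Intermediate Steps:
s(T, Y) = (-25 + T)/(T + T²) (s(T, Y) = (5*(-5) + T)/(T² + T) = (-25 + T)/(T + T²))
h(W) = 27 - 3*W - 3*W² - 3*(-25 + W)/(1 + W) (h(W) = 27 - 3*((W² + ((-25 + W)/(W*(1 + W)))*W) + W) = 27 - 3*((W² + (-25 + W)/(1 + W)) + W) = 27 - 3*(W + W² + (-25 + W)/(1 + W)) = 27 + (-3*W - 3*W² - 3*(-25 + W)/(1 + W)) = 27 - 3*W - 3*W² - 3*(-25 + W)/(1 + W))
(h(5)*14)*(-31) = ((3*(34 - 1*5³ - 2*5² + 7*5)/(1 + 5))*14)*(-31) = ((3*(34 - 1*125 - 2*25 + 35)/6)*14)*(-31) = ((3*(⅙)*(34 - 125 - 50 + 35))*14)*(-31) = ((3*(⅙)*(-106))*14)*(-31) = -53*14*(-31) = -742*(-31) = 23002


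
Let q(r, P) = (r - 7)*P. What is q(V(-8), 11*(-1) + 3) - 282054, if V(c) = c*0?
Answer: -281998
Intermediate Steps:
V(c) = 0
q(r, P) = P*(-7 + r) (q(r, P) = (-7 + r)*P = P*(-7 + r))
q(V(-8), 11*(-1) + 3) - 282054 = (11*(-1) + 3)*(-7 + 0) - 282054 = (-11 + 3)*(-7) - 282054 = -8*(-7) - 282054 = 56 - 282054 = -281998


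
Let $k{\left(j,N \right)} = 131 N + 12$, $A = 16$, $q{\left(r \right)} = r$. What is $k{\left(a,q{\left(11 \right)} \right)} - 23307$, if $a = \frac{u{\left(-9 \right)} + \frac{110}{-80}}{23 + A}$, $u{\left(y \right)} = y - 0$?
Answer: $-21854$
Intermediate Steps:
$u{\left(y \right)} = y$ ($u{\left(y \right)} = y + 0 = y$)
$a = - \frac{83}{312}$ ($a = \frac{-9 + \frac{110}{-80}}{23 + 16} = \frac{-9 + 110 \left(- \frac{1}{80}\right)}{39} = \left(-9 - \frac{11}{8}\right) \frac{1}{39} = \left(- \frac{83}{8}\right) \frac{1}{39} = - \frac{83}{312} \approx -0.26603$)
$k{\left(j,N \right)} = 12 + 131 N$
$k{\left(a,q{\left(11 \right)} \right)} - 23307 = \left(12 + 131 \cdot 11\right) - 23307 = \left(12 + 1441\right) - 23307 = 1453 - 23307 = -21854$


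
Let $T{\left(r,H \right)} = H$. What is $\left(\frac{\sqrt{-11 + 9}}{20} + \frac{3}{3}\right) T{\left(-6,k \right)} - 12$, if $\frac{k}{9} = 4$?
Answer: $24 + \frac{9 i \sqrt{2}}{5} \approx 24.0 + 2.5456 i$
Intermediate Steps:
$k = 36$ ($k = 9 \cdot 4 = 36$)
$\left(\frac{\sqrt{-11 + 9}}{20} + \frac{3}{3}\right) T{\left(-6,k \right)} - 12 = \left(\frac{\sqrt{-11 + 9}}{20} + \frac{3}{3}\right) 36 - 12 = \left(\sqrt{-2} \cdot \frac{1}{20} + 3 \cdot \frac{1}{3}\right) 36 - 12 = \left(i \sqrt{2} \cdot \frac{1}{20} + 1\right) 36 - 12 = \left(\frac{i \sqrt{2}}{20} + 1\right) 36 - 12 = \left(1 + \frac{i \sqrt{2}}{20}\right) 36 - 12 = \left(36 + \frac{9 i \sqrt{2}}{5}\right) - 12 = 24 + \frac{9 i \sqrt{2}}{5}$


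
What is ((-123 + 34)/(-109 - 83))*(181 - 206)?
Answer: -2225/192 ≈ -11.589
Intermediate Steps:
((-123 + 34)/(-109 - 83))*(181 - 206) = -89/(-192)*(-25) = -89*(-1/192)*(-25) = (89/192)*(-25) = -2225/192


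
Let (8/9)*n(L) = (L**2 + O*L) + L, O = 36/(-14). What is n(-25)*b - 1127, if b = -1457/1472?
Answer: -76938157/41216 ≈ -1866.7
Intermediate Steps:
O = -18/7 (O = 36*(-1/14) = -18/7 ≈ -2.5714)
b = -1457/1472 (b = -1457*1/1472 = -1457/1472 ≈ -0.98981)
n(L) = -99*L/56 + 9*L**2/8 (n(L) = 9*((L**2 - 18*L/7) + L)/8 = 9*(L**2 - 11*L/7)/8 = -99*L/56 + 9*L**2/8)
n(-25)*b - 1127 = ((9/56)*(-25)*(-11 + 7*(-25)))*(-1457/1472) - 1127 = ((9/56)*(-25)*(-11 - 175))*(-1457/1472) - 1127 = ((9/56)*(-25)*(-186))*(-1457/1472) - 1127 = (20925/28)*(-1457/1472) - 1127 = -30487725/41216 - 1127 = -76938157/41216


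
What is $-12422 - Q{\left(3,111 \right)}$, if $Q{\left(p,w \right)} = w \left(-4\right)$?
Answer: $-11978$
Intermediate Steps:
$Q{\left(p,w \right)} = - 4 w$
$-12422 - Q{\left(3,111 \right)} = -12422 - \left(-4\right) 111 = -12422 - -444 = -12422 + 444 = -11978$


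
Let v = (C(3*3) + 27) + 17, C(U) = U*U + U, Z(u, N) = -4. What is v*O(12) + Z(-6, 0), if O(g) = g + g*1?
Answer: 3212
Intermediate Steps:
C(U) = U + U² (C(U) = U² + U = U + U²)
v = 134 (v = ((3*3)*(1 + 3*3) + 27) + 17 = (9*(1 + 9) + 27) + 17 = (9*10 + 27) + 17 = (90 + 27) + 17 = 117 + 17 = 134)
O(g) = 2*g (O(g) = g + g = 2*g)
v*O(12) + Z(-6, 0) = 134*(2*12) - 4 = 134*24 - 4 = 3216 - 4 = 3212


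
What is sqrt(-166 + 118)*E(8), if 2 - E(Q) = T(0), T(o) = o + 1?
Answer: 4*I*sqrt(3) ≈ 6.9282*I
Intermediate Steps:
T(o) = 1 + o
E(Q) = 1 (E(Q) = 2 - (1 + 0) = 2 - 1*1 = 2 - 1 = 1)
sqrt(-166 + 118)*E(8) = sqrt(-166 + 118)*1 = sqrt(-48)*1 = (4*I*sqrt(3))*1 = 4*I*sqrt(3)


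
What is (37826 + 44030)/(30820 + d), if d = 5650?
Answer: 40928/18235 ≈ 2.2445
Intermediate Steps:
(37826 + 44030)/(30820 + d) = (37826 + 44030)/(30820 + 5650) = 81856/36470 = 81856*(1/36470) = 40928/18235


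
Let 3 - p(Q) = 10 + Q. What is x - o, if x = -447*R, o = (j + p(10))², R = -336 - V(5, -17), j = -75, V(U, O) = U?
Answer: 143963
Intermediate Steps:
p(Q) = -7 - Q (p(Q) = 3 - (10 + Q) = 3 + (-10 - Q) = -7 - Q)
R = -341 (R = -336 - 1*5 = -336 - 5 = -341)
o = 8464 (o = (-75 + (-7 - 1*10))² = (-75 + (-7 - 10))² = (-75 - 17)² = (-92)² = 8464)
x = 152427 (x = -447*(-341) = 152427)
x - o = 152427 - 1*8464 = 152427 - 8464 = 143963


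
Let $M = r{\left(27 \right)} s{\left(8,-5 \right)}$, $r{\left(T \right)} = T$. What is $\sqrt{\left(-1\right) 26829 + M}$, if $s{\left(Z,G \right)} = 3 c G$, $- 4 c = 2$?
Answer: $\frac{3 i \sqrt{11834}}{2} \approx 163.18 i$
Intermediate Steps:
$c = - \frac{1}{2}$ ($c = \left(- \frac{1}{4}\right) 2 = - \frac{1}{2} \approx -0.5$)
$s{\left(Z,G \right)} = - \frac{3 G}{2}$ ($s{\left(Z,G \right)} = 3 \left(- \frac{1}{2}\right) G = - \frac{3 G}{2}$)
$M = \frac{405}{2}$ ($M = 27 \left(\left(- \frac{3}{2}\right) \left(-5\right)\right) = 27 \cdot \frac{15}{2} = \frac{405}{2} \approx 202.5$)
$\sqrt{\left(-1\right) 26829 + M} = \sqrt{\left(-1\right) 26829 + \frac{405}{2}} = \sqrt{-26829 + \frac{405}{2}} = \sqrt{- \frac{53253}{2}} = \frac{3 i \sqrt{11834}}{2}$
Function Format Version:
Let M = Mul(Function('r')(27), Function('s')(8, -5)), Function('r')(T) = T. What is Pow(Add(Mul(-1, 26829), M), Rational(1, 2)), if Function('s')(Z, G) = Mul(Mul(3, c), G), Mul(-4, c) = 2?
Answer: Mul(Rational(3, 2), I, Pow(11834, Rational(1, 2))) ≈ Mul(163.18, I)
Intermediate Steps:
c = Rational(-1, 2) (c = Mul(Rational(-1, 4), 2) = Rational(-1, 2) ≈ -0.50000)
Function('s')(Z, G) = Mul(Rational(-3, 2), G) (Function('s')(Z, G) = Mul(Mul(3, Rational(-1, 2)), G) = Mul(Rational(-3, 2), G))
M = Rational(405, 2) (M = Mul(27, Mul(Rational(-3, 2), -5)) = Mul(27, Rational(15, 2)) = Rational(405, 2) ≈ 202.50)
Pow(Add(Mul(-1, 26829), M), Rational(1, 2)) = Pow(Add(Mul(-1, 26829), Rational(405, 2)), Rational(1, 2)) = Pow(Add(-26829, Rational(405, 2)), Rational(1, 2)) = Pow(Rational(-53253, 2), Rational(1, 2)) = Mul(Rational(3, 2), I, Pow(11834, Rational(1, 2)))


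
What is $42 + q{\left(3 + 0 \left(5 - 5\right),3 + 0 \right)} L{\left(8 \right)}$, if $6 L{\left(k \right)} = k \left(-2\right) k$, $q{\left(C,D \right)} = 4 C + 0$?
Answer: $-214$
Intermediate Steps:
$q{\left(C,D \right)} = 4 C$
$L{\left(k \right)} = - \frac{k^{2}}{3}$ ($L{\left(k \right)} = \frac{k \left(-2\right) k}{6} = \frac{- 2 k k}{6} = \frac{\left(-2\right) k^{2}}{6} = - \frac{k^{2}}{3}$)
$42 + q{\left(3 + 0 \left(5 - 5\right),3 + 0 \right)} L{\left(8 \right)} = 42 + 4 \left(3 + 0 \left(5 - 5\right)\right) \left(- \frac{8^{2}}{3}\right) = 42 + 4 \left(3 + 0 \left(5 - 5\right)\right) \left(\left(- \frac{1}{3}\right) 64\right) = 42 + 4 \left(3 + 0 \cdot 0\right) \left(- \frac{64}{3}\right) = 42 + 4 \left(3 + 0\right) \left(- \frac{64}{3}\right) = 42 + 4 \cdot 3 \left(- \frac{64}{3}\right) = 42 + 12 \left(- \frac{64}{3}\right) = 42 - 256 = -214$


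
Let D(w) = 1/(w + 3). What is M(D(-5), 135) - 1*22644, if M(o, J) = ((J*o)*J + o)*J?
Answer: -1252899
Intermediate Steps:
D(w) = 1/(3 + w)
M(o, J) = J*(o + o*J²) (M(o, J) = (o*J² + o)*J = (o + o*J²)*J = J*(o + o*J²))
M(D(-5), 135) - 1*22644 = 135*(1 + 135²)/(3 - 5) - 1*22644 = 135*(1 + 18225)/(-2) - 22644 = 135*(-½)*18226 - 22644 = -1230255 - 22644 = -1252899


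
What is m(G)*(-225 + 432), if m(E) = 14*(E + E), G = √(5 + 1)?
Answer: 5796*√6 ≈ 14197.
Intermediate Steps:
G = √6 ≈ 2.4495
m(E) = 28*E (m(E) = 14*(2*E) = 28*E)
m(G)*(-225 + 432) = (28*√6)*(-225 + 432) = (28*√6)*207 = 5796*√6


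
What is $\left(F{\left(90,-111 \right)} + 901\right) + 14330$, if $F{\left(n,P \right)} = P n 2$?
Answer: $-4749$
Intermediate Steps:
$F{\left(n,P \right)} = 2 P n$
$\left(F{\left(90,-111 \right)} + 901\right) + 14330 = \left(2 \left(-111\right) 90 + 901\right) + 14330 = \left(-19980 + 901\right) + 14330 = -19079 + 14330 = -4749$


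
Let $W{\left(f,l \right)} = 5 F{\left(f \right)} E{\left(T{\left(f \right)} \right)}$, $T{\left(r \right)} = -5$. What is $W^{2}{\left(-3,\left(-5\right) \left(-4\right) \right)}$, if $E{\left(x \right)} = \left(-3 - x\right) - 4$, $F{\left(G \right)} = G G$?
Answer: $8100$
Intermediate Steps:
$F{\left(G \right)} = G^{2}$
$E{\left(x \right)} = -7 - x$ ($E{\left(x \right)} = \left(-3 - x\right) - 4 = -7 - x$)
$W{\left(f,l \right)} = - 10 f^{2}$ ($W{\left(f,l \right)} = 5 f^{2} \left(-7 - -5\right) = 5 f^{2} \left(-7 + 5\right) = 5 f^{2} \left(-2\right) = - 10 f^{2}$)
$W^{2}{\left(-3,\left(-5\right) \left(-4\right) \right)} = \left(- 10 \left(-3\right)^{2}\right)^{2} = \left(\left(-10\right) 9\right)^{2} = \left(-90\right)^{2} = 8100$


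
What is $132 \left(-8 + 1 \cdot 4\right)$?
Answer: $-528$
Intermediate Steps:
$132 \left(-8 + 1 \cdot 4\right) = 132 \left(-8 + 4\right) = 132 \left(-4\right) = -528$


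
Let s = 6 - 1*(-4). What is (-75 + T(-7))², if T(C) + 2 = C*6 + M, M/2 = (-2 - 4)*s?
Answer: 57121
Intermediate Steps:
s = 10 (s = 6 + 4 = 10)
M = -120 (M = 2*((-2 - 4)*10) = 2*(-6*10) = 2*(-60) = -120)
T(C) = -122 + 6*C (T(C) = -2 + (C*6 - 120) = -2 + (6*C - 120) = -2 + (-120 + 6*C) = -122 + 6*C)
(-75 + T(-7))² = (-75 + (-122 + 6*(-7)))² = (-75 + (-122 - 42))² = (-75 - 164)² = (-239)² = 57121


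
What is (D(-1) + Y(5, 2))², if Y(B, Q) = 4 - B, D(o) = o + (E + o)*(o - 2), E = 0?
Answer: 1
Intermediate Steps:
D(o) = o + o*(-2 + o) (D(o) = o + (0 + o)*(o - 2) = o + o*(-2 + o))
(D(-1) + Y(5, 2))² = (-(-1 - 1) + (4 - 1*5))² = (-1*(-2) + (4 - 5))² = (2 - 1)² = 1² = 1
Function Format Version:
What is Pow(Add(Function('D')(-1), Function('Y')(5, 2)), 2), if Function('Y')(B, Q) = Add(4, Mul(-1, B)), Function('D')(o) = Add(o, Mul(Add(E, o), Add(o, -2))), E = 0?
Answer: 1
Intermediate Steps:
Function('D')(o) = Add(o, Mul(o, Add(-2, o))) (Function('D')(o) = Add(o, Mul(Add(0, o), Add(o, -2))) = Add(o, Mul(o, Add(-2, o))))
Pow(Add(Function('D')(-1), Function('Y')(5, 2)), 2) = Pow(Add(Mul(-1, Add(-1, -1)), Add(4, Mul(-1, 5))), 2) = Pow(Add(Mul(-1, -2), Add(4, -5)), 2) = Pow(Add(2, -1), 2) = Pow(1, 2) = 1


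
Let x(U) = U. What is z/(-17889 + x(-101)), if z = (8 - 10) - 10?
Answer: 6/8995 ≈ 0.00066704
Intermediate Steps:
z = -12 (z = -2 - 10 = -12)
z/(-17889 + x(-101)) = -12/(-17889 - 101) = -12/(-17990) = -1/17990*(-12) = 6/8995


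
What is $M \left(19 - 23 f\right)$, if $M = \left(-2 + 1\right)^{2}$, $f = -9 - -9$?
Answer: $19$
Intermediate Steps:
$f = 0$ ($f = -9 + 9 = 0$)
$M = 1$ ($M = \left(-1\right)^{2} = 1$)
$M \left(19 - 23 f\right) = 1 \left(19 - 0\right) = 1 \left(19 + 0\right) = 1 \cdot 19 = 19$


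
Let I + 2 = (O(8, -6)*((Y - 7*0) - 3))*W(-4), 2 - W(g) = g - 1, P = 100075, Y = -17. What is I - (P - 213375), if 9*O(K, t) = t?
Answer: 340174/3 ≈ 1.1339e+5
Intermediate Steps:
O(K, t) = t/9
W(g) = 3 - g (W(g) = 2 - (g - 1) = 2 - (-1 + g) = 2 + (1 - g) = 3 - g)
I = 274/3 (I = -2 + (((⅑)*(-6))*((-17 - 7*0) - 3))*(3 - 1*(-4)) = -2 + (-2*((-17 + 0) - 3)/3)*(3 + 4) = -2 - 2*(-17 - 3)/3*7 = -2 - ⅔*(-20)*7 = -2 + (40/3)*7 = -2 + 280/3 = 274/3 ≈ 91.333)
I - (P - 213375) = 274/3 - (100075 - 213375) = 274/3 - 1*(-113300) = 274/3 + 113300 = 340174/3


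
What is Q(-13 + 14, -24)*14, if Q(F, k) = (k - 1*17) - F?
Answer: -588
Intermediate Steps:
Q(F, k) = -17 + k - F (Q(F, k) = (k - 17) - F = (-17 + k) - F = -17 + k - F)
Q(-13 + 14, -24)*14 = (-17 - 24 - (-13 + 14))*14 = (-17 - 24 - 1*1)*14 = (-17 - 24 - 1)*14 = -42*14 = -588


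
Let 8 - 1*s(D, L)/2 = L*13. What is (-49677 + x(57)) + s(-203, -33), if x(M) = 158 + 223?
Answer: -48422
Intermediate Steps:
x(M) = 381
s(D, L) = 16 - 26*L (s(D, L) = 16 - 2*L*13 = 16 - 26*L)
(-49677 + x(57)) + s(-203, -33) = (-49677 + 381) + (16 - 26*(-33)) = -49296 + (16 + 858) = -49296 + 874 = -48422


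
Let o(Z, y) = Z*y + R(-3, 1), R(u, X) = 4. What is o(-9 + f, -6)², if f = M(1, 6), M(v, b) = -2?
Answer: 4900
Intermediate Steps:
f = -2
o(Z, y) = 4 + Z*y (o(Z, y) = Z*y + 4 = 4 + Z*y)
o(-9 + f, -6)² = (4 + (-9 - 2)*(-6))² = (4 - 11*(-6))² = (4 + 66)² = 70² = 4900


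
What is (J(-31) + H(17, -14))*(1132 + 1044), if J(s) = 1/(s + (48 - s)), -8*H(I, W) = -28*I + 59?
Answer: 340408/3 ≈ 1.1347e+5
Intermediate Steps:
H(I, W) = -59/8 + 7*I/2 (H(I, W) = -(-28*I + 59)/8 = -(59 - 28*I)/8 = -59/8 + 7*I/2)
J(s) = 1/48
(J(-31) + H(17, -14))*(1132 + 1044) = (1/48 + (-59/8 + (7/2)*17))*(1132 + 1044) = (1/48 + (-59/8 + 119/2))*2176 = (1/48 + 417/8)*2176 = (2503/48)*2176 = 340408/3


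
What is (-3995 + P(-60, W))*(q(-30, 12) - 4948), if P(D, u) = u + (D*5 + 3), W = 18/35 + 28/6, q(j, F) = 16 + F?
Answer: 147638048/7 ≈ 2.1091e+7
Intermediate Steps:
W = 544/105 (W = 18*(1/35) + 28*(1/6) = 18/35 + 14/3 = 544/105 ≈ 5.1810)
P(D, u) = 3 + u + 5*D (P(D, u) = u + (5*D + 3) = u + (3 + 5*D) = 3 + u + 5*D)
(-3995 + P(-60, W))*(q(-30, 12) - 4948) = (-3995 + (3 + 544/105 + 5*(-60)))*((16 + 12) - 4948) = (-3995 + (3 + 544/105 - 300))*(28 - 4948) = (-3995 - 30641/105)*(-4920) = -450116/105*(-4920) = 147638048/7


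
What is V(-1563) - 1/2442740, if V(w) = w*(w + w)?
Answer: 11935076190119/2442740 ≈ 4.8859e+6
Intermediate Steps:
V(w) = 2*w² (V(w) = w*(2*w) = 2*w²)
V(-1563) - 1/2442740 = 2*(-1563)² - 1/2442740 = 2*2442969 - 1*1/2442740 = 4885938 - 1/2442740 = 11935076190119/2442740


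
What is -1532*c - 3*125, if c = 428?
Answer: -656071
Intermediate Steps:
-1532*c - 3*125 = -1532*428 - 3*125 = -655696 - 375 = -656071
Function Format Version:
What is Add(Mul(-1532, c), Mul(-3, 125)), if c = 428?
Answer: -656071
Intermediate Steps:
Add(Mul(-1532, c), Mul(-3, 125)) = Add(Mul(-1532, 428), Mul(-3, 125)) = Add(-655696, -375) = -656071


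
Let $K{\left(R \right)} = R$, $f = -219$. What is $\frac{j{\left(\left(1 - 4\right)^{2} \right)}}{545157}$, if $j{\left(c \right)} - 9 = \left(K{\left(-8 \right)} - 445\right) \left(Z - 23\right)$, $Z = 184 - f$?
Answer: $- \frac{57377}{181719} \approx -0.31575$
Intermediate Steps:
$Z = 403$ ($Z = 184 - -219 = 184 + 219 = 403$)
$j{\left(c \right)} = -172131$ ($j{\left(c \right)} = 9 + \left(-8 - 445\right) \left(403 - 23\right) = 9 - 172140 = -172131$)
$\frac{j{\left(\left(1 - 4\right)^{2} \right)}}{545157} = - \frac{172131}{545157} = \left(-172131\right) \frac{1}{545157} = - \frac{57377}{181719}$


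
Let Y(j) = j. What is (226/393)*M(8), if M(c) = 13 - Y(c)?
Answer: 1130/393 ≈ 2.8753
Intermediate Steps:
M(c) = 13 - c
(226/393)*M(8) = (226/393)*(13 - 1*8) = (226*(1/393))*(13 - 8) = (226/393)*5 = 1130/393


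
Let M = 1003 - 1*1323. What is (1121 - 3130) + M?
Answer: -2329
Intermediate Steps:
M = -320 (M = 1003 - 1323 = -320)
(1121 - 3130) + M = (1121 - 3130) - 320 = -2009 - 320 = -2329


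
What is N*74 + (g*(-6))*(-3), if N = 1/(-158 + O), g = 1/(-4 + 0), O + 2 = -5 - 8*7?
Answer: -2137/442 ≈ -4.8348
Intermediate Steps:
O = -63 (O = -2 + (-5 - 8*7) = -2 + (-5 - 56) = -2 - 61 = -63)
g = -¼ (g = 1/(-4) = -¼ ≈ -0.25000)
N = -1/221 (N = 1/(-158 - 63) = 1/(-221) = -1/221 ≈ -0.0045249)
N*74 + (g*(-6))*(-3) = -1/221*74 - ¼*(-6)*(-3) = -74/221 + (3/2)*(-3) = -74/221 - 9/2 = -2137/442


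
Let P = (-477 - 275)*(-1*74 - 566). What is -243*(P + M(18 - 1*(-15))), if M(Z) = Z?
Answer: -116959059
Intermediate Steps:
P = 481280 (P = -752*(-74 - 566) = -752*(-640) = 481280)
-243*(P + M(18 - 1*(-15))) = -243*(481280 + (18 - 1*(-15))) = -243*(481280 + (18 + 15)) = -243*(481280 + 33) = -243*481313 = -116959059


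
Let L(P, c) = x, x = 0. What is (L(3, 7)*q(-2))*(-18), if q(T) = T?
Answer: 0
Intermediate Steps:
L(P, c) = 0
(L(3, 7)*q(-2))*(-18) = (0*(-2))*(-18) = 0*(-18) = 0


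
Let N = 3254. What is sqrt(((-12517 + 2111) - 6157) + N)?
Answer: I*sqrt(13309) ≈ 115.36*I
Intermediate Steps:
sqrt(((-12517 + 2111) - 6157) + N) = sqrt(((-12517 + 2111) - 6157) + 3254) = sqrt((-10406 - 6157) + 3254) = sqrt(-16563 + 3254) = sqrt(-13309) = I*sqrt(13309)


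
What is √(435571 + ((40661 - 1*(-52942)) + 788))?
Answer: √529962 ≈ 727.98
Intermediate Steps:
√(435571 + ((40661 - 1*(-52942)) + 788)) = √(435571 + ((40661 + 52942) + 788)) = √(435571 + (93603 + 788)) = √(435571 + 94391) = √529962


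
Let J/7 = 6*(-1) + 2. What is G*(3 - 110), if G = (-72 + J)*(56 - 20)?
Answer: 385200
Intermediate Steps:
J = -28 (J = 7*(6*(-1) + 2) = 7*(-6 + 2) = 7*(-4) = -28)
G = -3600 (G = (-72 - 28)*(56 - 20) = -100*36 = -3600)
G*(3 - 110) = -3600*(3 - 110) = -3600*(-107) = 385200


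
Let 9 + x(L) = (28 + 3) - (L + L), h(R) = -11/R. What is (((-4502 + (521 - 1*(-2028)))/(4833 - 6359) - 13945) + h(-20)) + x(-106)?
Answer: -29885991/2180 ≈ -13709.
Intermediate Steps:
x(L) = 22 - 2*L (x(L) = -9 + ((28 + 3) - (L + L)) = -9 + (31 - 2*L) = 22 - 2*L)
(((-4502 + (521 - 1*(-2028)))/(4833 - 6359) - 13945) + h(-20)) + x(-106) = (((-4502 + (521 - 1*(-2028)))/(4833 - 6359) - 13945) - 11/(-20)) + (22 - 2*(-106)) = (((-4502 + (521 + 2028))/(-1526) - 13945) - 11*(-1/20)) + (22 + 212) = (((-4502 + 2549)*(-1/1526) - 13945) + 11/20) + 234 = ((-1953*(-1/1526) - 13945) + 11/20) + 234 = ((279/218 - 13945) + 11/20) + 234 = (-3039731/218 + 11/20) + 234 = -30396111/2180 + 234 = -29885991/2180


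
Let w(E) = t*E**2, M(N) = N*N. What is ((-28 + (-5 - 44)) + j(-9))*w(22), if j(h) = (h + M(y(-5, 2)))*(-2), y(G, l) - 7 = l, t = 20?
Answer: -2139280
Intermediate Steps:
y(G, l) = 7 + l
M(N) = N**2
w(E) = 20*E**2
j(h) = -162 - 2*h (j(h) = (h + (7 + 2)**2)*(-2) = (h + 9**2)*(-2) = (h + 81)*(-2) = (81 + h)*(-2) = -162 - 2*h)
((-28 + (-5 - 44)) + j(-9))*w(22) = ((-28 + (-5 - 44)) + (-162 - 2*(-9)))*(20*22**2) = ((-28 - 49) + (-162 + 18))*(20*484) = (-77 - 144)*9680 = -221*9680 = -2139280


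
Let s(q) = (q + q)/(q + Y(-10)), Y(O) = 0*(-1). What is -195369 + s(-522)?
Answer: -195367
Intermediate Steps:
Y(O) = 0
s(q) = 2 (s(q) = (q + q)/(q + 0) = (2*q)/q = 2)
-195369 + s(-522) = -195369 + 2 = -195367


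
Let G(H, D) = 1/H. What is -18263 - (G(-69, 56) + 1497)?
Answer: -1363439/69 ≈ -19760.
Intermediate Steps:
-18263 - (G(-69, 56) + 1497) = -18263 - (1/(-69) + 1497) = -18263 - (-1/69 + 1497) = -18263 - 1*103292/69 = -18263 - 103292/69 = -1363439/69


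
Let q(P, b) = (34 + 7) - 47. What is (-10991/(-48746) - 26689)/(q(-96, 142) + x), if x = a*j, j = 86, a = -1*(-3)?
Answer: -433657001/4094664 ≈ -105.91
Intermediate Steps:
a = 3
q(P, b) = -6 (q(P, b) = 41 - 47 = -6)
x = 258 (x = 3*86 = 258)
(-10991/(-48746) - 26689)/(q(-96, 142) + x) = (-10991/(-48746) - 26689)/(-6 + 258) = (-10991*(-1/48746) - 26689)/252 = (10991/48746 - 26689)*(1/252) = -1300971003/48746*1/252 = -433657001/4094664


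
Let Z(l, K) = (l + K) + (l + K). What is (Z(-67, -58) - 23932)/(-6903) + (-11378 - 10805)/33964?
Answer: 95455457/33493356 ≈ 2.8500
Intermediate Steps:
Z(l, K) = 2*K + 2*l (Z(l, K) = (K + l) + (K + l) = 2*K + 2*l)
(Z(-67, -58) - 23932)/(-6903) + (-11378 - 10805)/33964 = ((2*(-58) + 2*(-67)) - 23932)/(-6903) + (-11378 - 10805)/33964 = ((-116 - 134) - 23932)*(-1/6903) - 22183*1/33964 = (-250 - 23932)*(-1/6903) - 3169/4852 = -24182*(-1/6903) - 3169/4852 = 24182/6903 - 3169/4852 = 95455457/33493356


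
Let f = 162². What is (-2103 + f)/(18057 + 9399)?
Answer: 619/704 ≈ 0.87926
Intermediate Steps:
f = 26244
(-2103 + f)/(18057 + 9399) = (-2103 + 26244)/(18057 + 9399) = 24141/27456 = 24141*(1/27456) = 619/704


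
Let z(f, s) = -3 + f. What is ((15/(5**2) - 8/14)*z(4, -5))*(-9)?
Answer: -9/35 ≈ -0.25714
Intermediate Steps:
((15/(5**2) - 8/14)*z(4, -5))*(-9) = ((15/(5**2) - 8/14)*(-3 + 4))*(-9) = ((15/25 - 8*1/14)*1)*(-9) = ((15*(1/25) - 4/7)*1)*(-9) = ((3/5 - 4/7)*1)*(-9) = ((1/35)*1)*(-9) = (1/35)*(-9) = -9/35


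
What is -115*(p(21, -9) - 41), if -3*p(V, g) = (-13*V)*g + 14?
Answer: 298310/3 ≈ 99437.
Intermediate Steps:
p(V, g) = -14/3 + 13*V*g/3 (p(V, g) = -((-13*V)*g + 14)/3 = -(-13*V*g + 14)/3 = -(14 - 13*V*g)/3 = -14/3 + 13*V*g/3)
-115*(p(21, -9) - 41) = -115*((-14/3 + (13/3)*21*(-9)) - 41) = -115*((-14/3 - 819) - 41) = -115*(-2471/3 - 41) = -115*(-2594/3) = 298310/3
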